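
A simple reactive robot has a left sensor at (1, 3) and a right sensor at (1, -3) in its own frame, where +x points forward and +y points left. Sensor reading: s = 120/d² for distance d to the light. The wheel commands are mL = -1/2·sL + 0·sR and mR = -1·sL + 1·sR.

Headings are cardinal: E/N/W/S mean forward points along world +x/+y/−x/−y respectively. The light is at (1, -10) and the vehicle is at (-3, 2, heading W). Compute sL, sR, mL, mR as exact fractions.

60/53 12/25 -30/53 -864/1325

left sensor world pos  = (-4, -1); dL² = 106
right sensor world pos = (-4, 5); dR² = 250
sL = 120/106 = 60/53
sR = 120/250 = 12/25
mL = -1/2·sL + 0·sR = -30/53
mR = -1·sL + 1·sR = -864/1325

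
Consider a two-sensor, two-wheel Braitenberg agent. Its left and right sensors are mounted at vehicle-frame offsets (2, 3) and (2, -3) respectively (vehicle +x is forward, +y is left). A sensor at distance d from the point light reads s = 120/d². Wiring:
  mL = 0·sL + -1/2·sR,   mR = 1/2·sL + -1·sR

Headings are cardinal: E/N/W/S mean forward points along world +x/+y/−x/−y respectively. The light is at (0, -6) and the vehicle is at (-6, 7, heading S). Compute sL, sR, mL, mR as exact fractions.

left sensor world pos  = (-3, 5); dL² = 130
right sensor world pos = (-9, 5); dR² = 202
sL = 120/130 = 12/13
sR = 120/202 = 60/101
mL = 0·sL + -1/2·sR = -30/101
mR = 1/2·sL + -1·sR = -174/1313

12/13 60/101 -30/101 -174/1313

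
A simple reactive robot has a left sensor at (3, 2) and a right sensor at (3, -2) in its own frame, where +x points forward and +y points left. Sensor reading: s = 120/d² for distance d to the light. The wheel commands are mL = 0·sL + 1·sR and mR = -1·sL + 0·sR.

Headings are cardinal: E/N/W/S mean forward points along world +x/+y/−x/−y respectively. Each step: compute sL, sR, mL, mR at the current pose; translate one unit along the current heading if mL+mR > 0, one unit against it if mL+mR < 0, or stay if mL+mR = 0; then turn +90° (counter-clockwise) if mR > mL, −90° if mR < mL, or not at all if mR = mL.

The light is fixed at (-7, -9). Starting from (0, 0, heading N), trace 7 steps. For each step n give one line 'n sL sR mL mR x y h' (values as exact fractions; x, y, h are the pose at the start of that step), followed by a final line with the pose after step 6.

n=0: pose=(0,0,N); sL=120/169, sR=8/15; mL=8/15, mR=-120/169; mL+mR=-448/2535 → advance -1; mR−mL=-3152/2535 → turn -1·90°
n=1: pose=(0,-1,E); sL=3/5, sR=15/17; mL=15/17, mR=-3/5; mL+mR=24/85 → advance +1; mR−mL=-126/85 → turn -1·90°
n=2: pose=(1,-1,S); sL=24/25, sR=120/61; mL=120/61, mR=-24/25; mL+mR=1536/1525 → advance +1; mR−mL=-4464/1525 → turn -1·90°
n=3: pose=(1,-2,W); sL=12/5, sR=60/53; mL=60/53, mR=-12/5; mL+mR=-336/265 → advance -1; mR−mL=-936/265 → turn -1·90°
n=4: pose=(2,-2,N); sL=120/149, sR=120/221; mL=120/221, mR=-120/149; mL+mR=-8640/32929 → advance -1; mR−mL=-44400/32929 → turn -1·90°
n=5: pose=(2,-3,E); sL=15/26, sR=3/4; mL=3/4, mR=-15/26; mL+mR=9/52 → advance +1; mR−mL=-69/52 → turn -1·90°
n=6: pose=(3,-3,S); sL=40/51, sR=120/73; mL=120/73, mR=-40/51; mL+mR=3200/3723 → advance +1; mR−mL=-9040/3723 → turn -1·90°

0 120/169 8/15 8/15 -120/169 0 0 N
1 3/5 15/17 15/17 -3/5 0 -1 E
2 24/25 120/61 120/61 -24/25 1 -1 S
3 12/5 60/53 60/53 -12/5 1 -2 W
4 120/149 120/221 120/221 -120/149 2 -2 N
5 15/26 3/4 3/4 -15/26 2 -3 E
6 40/51 120/73 120/73 -40/51 3 -3 S
final 3 -4 W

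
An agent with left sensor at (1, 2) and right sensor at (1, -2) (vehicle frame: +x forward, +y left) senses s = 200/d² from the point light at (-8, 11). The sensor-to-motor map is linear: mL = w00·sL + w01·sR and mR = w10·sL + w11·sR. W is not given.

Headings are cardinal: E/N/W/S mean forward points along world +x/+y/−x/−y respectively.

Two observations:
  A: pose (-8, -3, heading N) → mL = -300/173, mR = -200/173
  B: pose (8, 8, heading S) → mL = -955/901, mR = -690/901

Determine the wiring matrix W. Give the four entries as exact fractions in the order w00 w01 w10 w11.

-1 -1/2 -1/2 -1/2

obs A: pose=(-8,-3,N) → sL=200/173, sR=200/173, mL=-300/173, mR=-200/173
obs B: pose=(8,8,S) → sL=10/17, sR=50/53, mL=-955/901, mR=-690/901
sensor matrix S = [[200/173, 200/173], [10/17, 50/53]]; det S = 64000/155873
solve [mL_A; mL_B] = S·[w00; w01] and [mR_A; mR_B] = S·[w10; w11]:
  w00 = -1, w01 = -1/2, w10 = -1/2, w11 = -1/2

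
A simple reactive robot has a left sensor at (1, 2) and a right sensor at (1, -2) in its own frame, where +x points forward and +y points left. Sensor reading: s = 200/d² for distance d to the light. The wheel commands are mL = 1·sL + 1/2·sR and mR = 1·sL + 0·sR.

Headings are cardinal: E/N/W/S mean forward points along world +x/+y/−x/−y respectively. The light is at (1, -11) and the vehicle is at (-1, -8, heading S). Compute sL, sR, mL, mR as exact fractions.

50 10 55 50

left sensor world pos  = (1, -9); dL² = 4
right sensor world pos = (-3, -9); dR² = 20
sL = 200/4 = 50
sR = 200/20 = 10
mL = 1·sL + 1/2·sR = 55
mR = 1·sL + 0·sR = 50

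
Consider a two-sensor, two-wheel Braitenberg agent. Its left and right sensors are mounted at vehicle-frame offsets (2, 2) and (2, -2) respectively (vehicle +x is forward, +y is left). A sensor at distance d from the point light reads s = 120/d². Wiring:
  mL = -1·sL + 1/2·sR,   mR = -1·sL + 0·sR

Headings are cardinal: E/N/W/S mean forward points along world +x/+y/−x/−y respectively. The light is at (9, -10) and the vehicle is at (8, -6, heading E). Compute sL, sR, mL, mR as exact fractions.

left sensor world pos  = (10, -4); dL² = 37
right sensor world pos = (10, -8); dR² = 5
sL = 120/37 = 120/37
sR = 120/5 = 24
mL = -1·sL + 1/2·sR = 324/37
mR = -1·sL + 0·sR = -120/37

120/37 24 324/37 -120/37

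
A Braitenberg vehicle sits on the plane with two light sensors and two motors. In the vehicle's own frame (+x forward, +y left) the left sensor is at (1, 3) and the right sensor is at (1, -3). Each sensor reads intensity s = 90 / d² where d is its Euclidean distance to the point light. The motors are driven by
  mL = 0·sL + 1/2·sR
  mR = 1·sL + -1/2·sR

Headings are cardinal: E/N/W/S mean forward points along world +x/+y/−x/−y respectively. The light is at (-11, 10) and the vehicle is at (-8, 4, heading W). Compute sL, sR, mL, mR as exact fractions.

left sensor world pos  = (-9, 1); dL² = 85
right sensor world pos = (-9, 7); dR² = 13
sL = 90/85 = 18/17
sR = 90/13 = 90/13
mL = 0·sL + 1/2·sR = 45/13
mR = 1·sL + -1/2·sR = -531/221

18/17 90/13 45/13 -531/221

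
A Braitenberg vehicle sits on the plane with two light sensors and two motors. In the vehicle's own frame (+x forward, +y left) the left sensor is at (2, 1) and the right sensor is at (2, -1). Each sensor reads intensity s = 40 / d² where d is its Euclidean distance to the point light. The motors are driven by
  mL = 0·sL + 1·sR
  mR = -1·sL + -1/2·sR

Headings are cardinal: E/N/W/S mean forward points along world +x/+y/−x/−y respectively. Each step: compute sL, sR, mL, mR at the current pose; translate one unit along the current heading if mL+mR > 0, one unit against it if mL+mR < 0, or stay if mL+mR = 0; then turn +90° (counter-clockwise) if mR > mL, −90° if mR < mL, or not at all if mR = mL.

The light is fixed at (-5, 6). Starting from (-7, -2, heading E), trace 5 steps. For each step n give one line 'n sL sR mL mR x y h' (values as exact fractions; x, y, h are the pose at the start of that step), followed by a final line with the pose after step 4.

n=0: pose=(-7,-2,E); sL=40/49, sR=40/81; mL=40/81, mR=-4220/3969; mL+mR=-2260/3969 → advance -1; mR−mL=-2060/1323 → turn -1·90°
n=1: pose=(-8,-2,S); sL=5/13, sR=10/29; mL=10/29, mR=-210/377; mL+mR=-80/377 → advance -1; mR−mL=-340/377 → turn -1·90°
n=2: pose=(-8,-1,W); sL=40/89, sR=40/61; mL=40/61, mR=-4220/5429; mL+mR=-660/5429 → advance -1; mR−mL=-7780/5429 → turn -1·90°
n=3: pose=(-7,-1,N); sL=20/17, sR=20/13; mL=20/13, mR=-430/221; mL+mR=-90/221 → advance -1; mR−mL=-770/221 → turn -1·90°
n=4: pose=(-7,-2,E); sL=40/49, sR=40/81; mL=40/81, mR=-4220/3969; mL+mR=-2260/3969 → advance -1; mR−mL=-2060/1323 → turn -1·90°

0 40/49 40/81 40/81 -4220/3969 -7 -2 E
1 5/13 10/29 10/29 -210/377 -8 -2 S
2 40/89 40/61 40/61 -4220/5429 -8 -1 W
3 20/17 20/13 20/13 -430/221 -7 -1 N
4 40/49 40/81 40/81 -4220/3969 -7 -2 E
final -8 -2 S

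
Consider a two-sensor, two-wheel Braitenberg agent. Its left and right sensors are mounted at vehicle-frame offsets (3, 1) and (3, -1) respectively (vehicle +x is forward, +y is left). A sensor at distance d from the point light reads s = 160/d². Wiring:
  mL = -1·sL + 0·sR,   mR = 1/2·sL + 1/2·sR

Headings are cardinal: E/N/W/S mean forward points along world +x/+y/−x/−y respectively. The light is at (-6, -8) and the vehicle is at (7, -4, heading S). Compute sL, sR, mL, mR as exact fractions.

left sensor world pos  = (8, -7); dL² = 197
right sensor world pos = (6, -7); dR² = 145
sL = 160/197 = 160/197
sR = 160/145 = 32/29
mL = -1·sL + 0·sR = -160/197
mR = 1/2·sL + 1/2·sR = 5472/5713

160/197 32/29 -160/197 5472/5713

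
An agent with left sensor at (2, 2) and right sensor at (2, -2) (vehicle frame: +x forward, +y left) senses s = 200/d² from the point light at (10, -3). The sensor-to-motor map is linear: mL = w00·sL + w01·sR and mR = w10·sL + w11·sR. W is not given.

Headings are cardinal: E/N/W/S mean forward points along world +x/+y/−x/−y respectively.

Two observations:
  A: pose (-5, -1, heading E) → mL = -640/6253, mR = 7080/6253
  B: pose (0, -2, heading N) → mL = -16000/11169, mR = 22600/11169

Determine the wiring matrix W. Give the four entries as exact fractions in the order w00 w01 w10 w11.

1 -1 1/2 1/2

obs A: pose=(-5,-1,E) → sL=40/37, sR=200/169, mL=-640/6253, mR=7080/6253
obs B: pose=(0,-2,N) → sL=200/153, sR=200/73, mL=-16000/11169, mR=22600/11169
sensor matrix S = [[40/37, 200/169], [200/153, 200/73]]; det S = 98816000/69839757
solve [mL_A; mL_B] = S·[w00; w01] and [mR_A; mR_B] = S·[w10; w11]:
  w00 = 1, w01 = -1, w10 = 1/2, w11 = 1/2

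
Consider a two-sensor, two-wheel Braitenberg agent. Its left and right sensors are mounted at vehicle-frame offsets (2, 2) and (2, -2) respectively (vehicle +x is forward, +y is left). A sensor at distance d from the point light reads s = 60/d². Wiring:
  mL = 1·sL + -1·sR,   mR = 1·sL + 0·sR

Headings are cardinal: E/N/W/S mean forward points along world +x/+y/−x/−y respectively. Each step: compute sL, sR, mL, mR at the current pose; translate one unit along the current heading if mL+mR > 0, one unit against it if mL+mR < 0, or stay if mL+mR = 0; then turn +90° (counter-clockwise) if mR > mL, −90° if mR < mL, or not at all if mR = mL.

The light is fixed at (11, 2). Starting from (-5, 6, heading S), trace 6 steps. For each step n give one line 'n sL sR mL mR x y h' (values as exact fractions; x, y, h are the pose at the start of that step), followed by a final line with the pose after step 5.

0 3/10 15/82 24/205 3/10 -5 6 S
1 60/221 60/197 -1440/43537 60/221 -5 5 E
2 30/157 30/97 -1800/15229 30/157 -4 5 N
3 60/293 12/65 384/19045 60/293 -4 6 W
4 3/10 15/82 24/205 3/10 -5 6 S
5 60/221 60/197 -1440/43537 60/221 -5 5 E
final -4 5 N

n=0: pose=(-5,6,S); sL=3/10, sR=15/82; mL=24/205, mR=3/10; mL+mR=171/410 → advance +1; mR−mL=15/82 → turn +1·90°
n=1: pose=(-5,5,E); sL=60/221, sR=60/197; mL=-1440/43537, mR=60/221; mL+mR=10380/43537 → advance +1; mR−mL=60/197 → turn +1·90°
n=2: pose=(-4,5,N); sL=30/157, sR=30/97; mL=-1800/15229, mR=30/157; mL+mR=1110/15229 → advance +1; mR−mL=30/97 → turn +1·90°
n=3: pose=(-4,6,W); sL=60/293, sR=12/65; mL=384/19045, mR=60/293; mL+mR=4284/19045 → advance +1; mR−mL=12/65 → turn +1·90°
n=4: pose=(-5,6,S); sL=3/10, sR=15/82; mL=24/205, mR=3/10; mL+mR=171/410 → advance +1; mR−mL=15/82 → turn +1·90°
n=5: pose=(-5,5,E); sL=60/221, sR=60/197; mL=-1440/43537, mR=60/221; mL+mR=10380/43537 → advance +1; mR−mL=60/197 → turn +1·90°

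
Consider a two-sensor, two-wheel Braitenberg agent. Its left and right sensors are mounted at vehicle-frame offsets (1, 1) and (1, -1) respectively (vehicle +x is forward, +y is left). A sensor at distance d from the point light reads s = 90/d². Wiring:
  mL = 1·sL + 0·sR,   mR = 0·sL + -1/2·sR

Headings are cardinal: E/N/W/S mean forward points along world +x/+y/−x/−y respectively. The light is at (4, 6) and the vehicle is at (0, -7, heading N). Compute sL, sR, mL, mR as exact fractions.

left sensor world pos  = (-1, -6); dL² = 169
right sensor world pos = (1, -6); dR² = 153
sL = 90/169 = 90/169
sR = 90/153 = 10/17
mL = 1·sL + 0·sR = 90/169
mR = 0·sL + -1/2·sR = -5/17

90/169 10/17 90/169 -5/17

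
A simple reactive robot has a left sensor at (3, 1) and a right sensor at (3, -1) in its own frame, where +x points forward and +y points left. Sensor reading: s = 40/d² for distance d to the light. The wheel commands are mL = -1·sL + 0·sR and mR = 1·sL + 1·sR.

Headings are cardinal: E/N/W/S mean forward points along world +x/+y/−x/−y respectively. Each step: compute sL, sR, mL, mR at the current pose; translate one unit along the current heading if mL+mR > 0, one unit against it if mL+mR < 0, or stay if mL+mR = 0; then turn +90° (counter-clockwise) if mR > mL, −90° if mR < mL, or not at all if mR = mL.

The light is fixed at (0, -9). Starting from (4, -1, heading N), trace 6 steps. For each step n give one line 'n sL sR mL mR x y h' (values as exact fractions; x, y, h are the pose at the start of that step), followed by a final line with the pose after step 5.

0 4/13 20/73 -4/13 552/949 4 -1 N
1 8/13 40/101 -8/13 1328/1313 4 0 W
2 10/13 1 -10/13 23/13 3 0 S
3 40/117 8/17 -40/117 1616/1989 3 -1 E
4 4/13 20/73 -4/13 552/949 4 -1 N
5 8/13 40/101 -8/13 1328/1313 4 0 W
final 3 0 S

n=0: pose=(4,-1,N); sL=4/13, sR=20/73; mL=-4/13, mR=552/949; mL+mR=20/73 → advance +1; mR−mL=844/949 → turn +1·90°
n=1: pose=(4,0,W); sL=8/13, sR=40/101; mL=-8/13, mR=1328/1313; mL+mR=40/101 → advance +1; mR−mL=2136/1313 → turn +1·90°
n=2: pose=(3,0,S); sL=10/13, sR=1; mL=-10/13, mR=23/13; mL+mR=1 → advance +1; mR−mL=33/13 → turn +1·90°
n=3: pose=(3,-1,E); sL=40/117, sR=8/17; mL=-40/117, mR=1616/1989; mL+mR=8/17 → advance +1; mR−mL=2296/1989 → turn +1·90°
n=4: pose=(4,-1,N); sL=4/13, sR=20/73; mL=-4/13, mR=552/949; mL+mR=20/73 → advance +1; mR−mL=844/949 → turn +1·90°
n=5: pose=(4,0,W); sL=8/13, sR=40/101; mL=-8/13, mR=1328/1313; mL+mR=40/101 → advance +1; mR−mL=2136/1313 → turn +1·90°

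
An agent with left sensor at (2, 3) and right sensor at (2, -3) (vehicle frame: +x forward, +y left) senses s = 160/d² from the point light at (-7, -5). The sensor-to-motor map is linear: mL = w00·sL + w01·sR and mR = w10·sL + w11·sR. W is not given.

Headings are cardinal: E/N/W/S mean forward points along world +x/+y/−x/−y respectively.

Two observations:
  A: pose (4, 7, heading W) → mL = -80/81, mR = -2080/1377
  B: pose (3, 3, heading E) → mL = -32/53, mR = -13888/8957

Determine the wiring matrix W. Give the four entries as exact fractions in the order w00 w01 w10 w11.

-1 0 -1 -1

obs A: pose=(4,7,W) → sL=80/81, sR=80/153, mL=-80/81, mR=-2080/1377
obs B: pose=(3,3,E) → sL=32/53, sR=160/169, mL=-32/53, mR=-13888/8957
sensor matrix S = [[80/81, 80/153], [32/53, 160/169]]; det S = 7639040/12333789
solve [mL_A; mL_B] = S·[w00; w01] and [mR_A; mR_B] = S·[w10; w11]:
  w00 = -1, w01 = 0, w10 = -1, w11 = -1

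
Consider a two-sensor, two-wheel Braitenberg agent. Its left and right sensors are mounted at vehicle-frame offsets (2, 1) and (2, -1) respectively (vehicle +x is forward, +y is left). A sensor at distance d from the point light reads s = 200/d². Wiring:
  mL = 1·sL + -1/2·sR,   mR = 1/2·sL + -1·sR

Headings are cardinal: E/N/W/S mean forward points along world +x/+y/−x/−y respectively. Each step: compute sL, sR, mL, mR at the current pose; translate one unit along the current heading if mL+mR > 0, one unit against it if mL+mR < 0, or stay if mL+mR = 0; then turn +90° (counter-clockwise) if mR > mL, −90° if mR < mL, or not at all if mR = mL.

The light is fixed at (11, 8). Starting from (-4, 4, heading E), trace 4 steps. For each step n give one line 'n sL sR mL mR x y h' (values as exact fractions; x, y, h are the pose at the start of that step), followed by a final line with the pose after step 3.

0 100/89 100/97 5250/8633 -4050/8633 -4 4 E
1 40/41 200/261 6340/10701 -2980/10701 -3 4 S
2 50/73 25/34 1575/4964 -975/2482 -3 3 W
3 40/41 200/153 2020/6273 -5140/6273 -2 3 N
final -2 2 E

n=0: pose=(-4,4,E); sL=100/89, sR=100/97; mL=5250/8633, mR=-4050/8633; mL+mR=1200/8633 → advance +1; mR−mL=-9300/8633 → turn -1·90°
n=1: pose=(-3,4,S); sL=40/41, sR=200/261; mL=6340/10701, mR=-2980/10701; mL+mR=1120/3567 → advance +1; mR−mL=-9320/10701 → turn -1·90°
n=2: pose=(-3,3,W); sL=50/73, sR=25/34; mL=1575/4964, mR=-975/2482; mL+mR=-375/4964 → advance -1; mR−mL=-3525/4964 → turn -1·90°
n=3: pose=(-2,3,N); sL=40/41, sR=200/153; mL=2020/6273, mR=-5140/6273; mL+mR=-1040/2091 → advance -1; mR−mL=-7160/6273 → turn -1·90°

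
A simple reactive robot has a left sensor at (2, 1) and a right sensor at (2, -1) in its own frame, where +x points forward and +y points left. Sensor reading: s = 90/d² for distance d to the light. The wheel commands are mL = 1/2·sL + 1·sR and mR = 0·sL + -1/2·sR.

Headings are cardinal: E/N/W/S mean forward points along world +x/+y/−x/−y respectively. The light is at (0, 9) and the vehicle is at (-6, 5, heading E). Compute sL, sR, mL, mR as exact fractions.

18/5 90/41 819/205 -45/41

left sensor world pos  = (-4, 6); dL² = 25
right sensor world pos = (-4, 4); dR² = 41
sL = 90/25 = 18/5
sR = 90/41 = 90/41
mL = 1/2·sL + 1·sR = 819/205
mR = 0·sL + -1/2·sR = -45/41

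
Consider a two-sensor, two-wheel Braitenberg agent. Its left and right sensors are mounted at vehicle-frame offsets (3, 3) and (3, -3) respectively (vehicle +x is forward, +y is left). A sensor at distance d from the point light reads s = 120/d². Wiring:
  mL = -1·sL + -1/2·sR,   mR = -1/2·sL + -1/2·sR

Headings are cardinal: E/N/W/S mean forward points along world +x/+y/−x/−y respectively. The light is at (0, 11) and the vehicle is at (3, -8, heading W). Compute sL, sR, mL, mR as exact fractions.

left sensor world pos  = (0, -11); dL² = 484
right sensor world pos = (0, -5); dR² = 256
sL = 120/484 = 30/121
sR = 120/256 = 15/32
mL = -1·sL + -1/2·sR = -3735/7744
mR = -1/2·sL + -1/2·sR = -2775/7744

30/121 15/32 -3735/7744 -2775/7744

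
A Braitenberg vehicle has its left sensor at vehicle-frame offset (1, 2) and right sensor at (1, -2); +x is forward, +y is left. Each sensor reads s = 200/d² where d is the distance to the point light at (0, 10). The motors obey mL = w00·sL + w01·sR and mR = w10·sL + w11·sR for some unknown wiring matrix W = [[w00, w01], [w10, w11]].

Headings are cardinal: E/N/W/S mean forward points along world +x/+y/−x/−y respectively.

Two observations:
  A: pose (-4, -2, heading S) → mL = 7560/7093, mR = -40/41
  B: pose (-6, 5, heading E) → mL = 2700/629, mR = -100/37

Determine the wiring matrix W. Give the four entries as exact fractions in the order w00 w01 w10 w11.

obs A: pose=(-4,-2,S) → sL=200/173, sR=40/41, mL=7560/7093, mR=-40/41
obs B: pose=(-6,5,E) → sL=100/17, sR=100/37, mL=2700/629, mR=-100/37
sensor matrix S = [[200/173, 40/41], [100/17, 100/37]]; det S = -11664000/4461497
solve [mL_A; mL_B] = S·[w00; w01] and [mR_A; mR_B] = S·[w10; w11]:
  w00 = 1/2, w01 = 1/2, w10 = 0, w11 = -1

1/2 1/2 0 -1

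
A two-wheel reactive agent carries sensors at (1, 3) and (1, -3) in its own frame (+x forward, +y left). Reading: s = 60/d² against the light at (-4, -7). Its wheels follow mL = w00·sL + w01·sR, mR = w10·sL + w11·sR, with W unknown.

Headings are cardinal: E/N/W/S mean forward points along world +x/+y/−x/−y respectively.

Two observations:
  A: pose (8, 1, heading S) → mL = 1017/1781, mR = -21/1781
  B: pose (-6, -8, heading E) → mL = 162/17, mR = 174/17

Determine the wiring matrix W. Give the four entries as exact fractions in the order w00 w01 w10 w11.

1/2 1 1 -1/2

obs A: pose=(8,1,S) → sL=30/137, sR=6/13, mL=1017/1781, mR=-21/1781
obs B: pose=(-6,-8,E) → sL=12, sR=60/17, mL=162/17, mR=174/17
sensor matrix S = [[30/137, 6/13], [12, 60/17]]; det S = -144288/30277
solve [mL_A; mL_B] = S·[w00; w01] and [mR_A; mR_B] = S·[w10; w11]:
  w00 = 1/2, w01 = 1, w10 = 1, w11 = -1/2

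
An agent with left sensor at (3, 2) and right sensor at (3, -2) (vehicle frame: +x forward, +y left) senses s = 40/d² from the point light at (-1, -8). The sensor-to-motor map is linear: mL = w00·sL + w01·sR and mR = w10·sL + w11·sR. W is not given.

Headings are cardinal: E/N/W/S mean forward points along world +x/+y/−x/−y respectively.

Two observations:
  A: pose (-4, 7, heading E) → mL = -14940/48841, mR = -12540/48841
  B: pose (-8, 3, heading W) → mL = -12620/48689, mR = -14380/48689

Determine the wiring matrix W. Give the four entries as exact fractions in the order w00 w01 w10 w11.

-1/2 -1 -1 -1/2

obs A: pose=(-4,7,E) → sL=40/289, sR=40/169, mL=-14940/48841, mR=-12540/48841
obs B: pose=(-8,3,W) → sL=40/181, sR=40/269, mL=-12620/48689, mR=-14380/48689
sensor matrix S = [[40/289, 40/169], [40/181, 40/269]]; det S = -75443200/2378019449
solve [mL_A; mL_B] = S·[w00; w01] and [mR_A; mR_B] = S·[w10; w11]:
  w00 = -1/2, w01 = -1, w10 = -1, w11 = -1/2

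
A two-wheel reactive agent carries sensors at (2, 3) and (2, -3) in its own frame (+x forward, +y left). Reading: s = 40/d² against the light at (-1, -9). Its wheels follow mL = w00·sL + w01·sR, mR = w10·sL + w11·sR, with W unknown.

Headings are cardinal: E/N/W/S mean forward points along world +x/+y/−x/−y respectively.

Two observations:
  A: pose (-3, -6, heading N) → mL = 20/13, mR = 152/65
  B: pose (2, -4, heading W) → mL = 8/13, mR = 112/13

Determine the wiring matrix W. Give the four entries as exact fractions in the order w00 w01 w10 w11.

obs A: pose=(-3,-6,N) → sL=4/5, sR=20/13, mL=20/13, mR=152/65
obs B: pose=(2,-4,W) → sL=8, sR=8/13, mL=8/13, mR=112/13
sensor matrix S = [[4/5, 20/13], [8, 8/13]]; det S = -768/65
solve [mL_A; mL_B] = S·[w00; w01] and [mR_A; mR_B] = S·[w10; w11]:
  w00 = 0, w01 = 1, w10 = 1, w11 = 1

0 1 1 1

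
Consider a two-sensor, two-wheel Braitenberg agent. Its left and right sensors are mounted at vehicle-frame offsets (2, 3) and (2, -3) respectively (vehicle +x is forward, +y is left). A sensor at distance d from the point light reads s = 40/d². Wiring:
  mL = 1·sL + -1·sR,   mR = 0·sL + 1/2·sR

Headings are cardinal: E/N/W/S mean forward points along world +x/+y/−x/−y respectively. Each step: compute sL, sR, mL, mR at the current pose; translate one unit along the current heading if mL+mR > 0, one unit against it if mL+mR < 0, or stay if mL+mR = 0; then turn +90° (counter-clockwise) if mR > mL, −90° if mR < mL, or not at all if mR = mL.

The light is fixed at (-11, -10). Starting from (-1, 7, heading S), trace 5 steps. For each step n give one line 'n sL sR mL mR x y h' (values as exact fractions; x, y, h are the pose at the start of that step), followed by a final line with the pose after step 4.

n=0: pose=(-1,7,S); sL=20/197, sR=20/137; mL=-1200/26989, mR=10/137; mL+mR=770/26989 → advance +1; mR−mL=3170/26989 → turn +1·90°
n=1: pose=(-1,6,E); sL=8/101, sR=40/313; mL=-1536/31613, mR=20/313; mL+mR=484/31613 → advance +1; mR−mL=3556/31613 → turn +1·90°
n=2: pose=(0,6,N); sL=10/97, sR=1/13; mL=33/1261, mR=1/26; mL+mR=163/2522 → advance +1; mR−mL=31/2522 → turn +1·90°
n=3: pose=(0,7,W); sL=40/277, sR=40/481; mL=8160/133237, mR=20/481; mL+mR=13700/133237 → advance +1; mR−mL=-2620/133237 → turn -1·90°
n=4: pose=(-1,7,N); sL=4/41, sR=4/53; mL=48/2173, mR=2/53; mL+mR=130/2173 → advance +1; mR−mL=34/2173 → turn +1·90°

0 20/197 20/137 -1200/26989 10/137 -1 7 S
1 8/101 40/313 -1536/31613 20/313 -1 6 E
2 10/97 1/13 33/1261 1/26 0 6 N
3 40/277 40/481 8160/133237 20/481 0 7 W
4 4/41 4/53 48/2173 2/53 -1 7 N
final -1 8 W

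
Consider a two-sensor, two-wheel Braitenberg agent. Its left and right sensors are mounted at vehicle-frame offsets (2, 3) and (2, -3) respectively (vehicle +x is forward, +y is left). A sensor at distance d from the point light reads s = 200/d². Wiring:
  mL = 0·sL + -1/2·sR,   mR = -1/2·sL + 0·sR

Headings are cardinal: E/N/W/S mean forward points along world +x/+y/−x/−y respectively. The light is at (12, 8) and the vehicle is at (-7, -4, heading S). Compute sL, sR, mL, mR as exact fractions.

left sensor world pos  = (-4, -6); dL² = 452
right sensor world pos = (-10, -6); dR² = 680
sL = 200/452 = 50/113
sR = 200/680 = 5/17
mL = 0·sL + -1/2·sR = -5/34
mR = -1/2·sL + 0·sR = -25/113

50/113 5/17 -5/34 -25/113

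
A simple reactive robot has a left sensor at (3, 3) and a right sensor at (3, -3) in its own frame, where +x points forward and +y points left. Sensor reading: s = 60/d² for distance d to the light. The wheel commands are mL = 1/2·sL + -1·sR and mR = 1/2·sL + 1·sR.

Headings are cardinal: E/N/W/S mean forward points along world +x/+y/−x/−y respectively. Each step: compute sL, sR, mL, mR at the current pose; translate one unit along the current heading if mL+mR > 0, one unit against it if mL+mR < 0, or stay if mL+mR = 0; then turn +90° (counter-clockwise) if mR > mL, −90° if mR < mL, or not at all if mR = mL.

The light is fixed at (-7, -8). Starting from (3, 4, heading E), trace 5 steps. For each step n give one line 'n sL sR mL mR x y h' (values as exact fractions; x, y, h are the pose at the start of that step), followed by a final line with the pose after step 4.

0 30/197 6/25 -807/4925 1557/4925 3 4 E
1 60/289 60/421 -4710/121669 29970/121669 4 4 N
2 15/41 3/16 -3/656 243/656 4 5 W
3 60/269 60/149 -11670/40081 20610/40081 3 5 S
4 30/197 6/25 -807/4925 1557/4925 3 4 E
final 4 4 N

n=0: pose=(3,4,E); sL=30/197, sR=6/25; mL=-807/4925, mR=1557/4925; mL+mR=30/197 → advance +1; mR−mL=12/25 → turn +1·90°
n=1: pose=(4,4,N); sL=60/289, sR=60/421; mL=-4710/121669, mR=29970/121669; mL+mR=60/289 → advance +1; mR−mL=120/421 → turn +1·90°
n=2: pose=(4,5,W); sL=15/41, sR=3/16; mL=-3/656, mR=243/656; mL+mR=15/41 → advance +1; mR−mL=3/8 → turn +1·90°
n=3: pose=(3,5,S); sL=60/269, sR=60/149; mL=-11670/40081, mR=20610/40081; mL+mR=60/269 → advance +1; mR−mL=120/149 → turn +1·90°
n=4: pose=(3,4,E); sL=30/197, sR=6/25; mL=-807/4925, mR=1557/4925; mL+mR=30/197 → advance +1; mR−mL=12/25 → turn +1·90°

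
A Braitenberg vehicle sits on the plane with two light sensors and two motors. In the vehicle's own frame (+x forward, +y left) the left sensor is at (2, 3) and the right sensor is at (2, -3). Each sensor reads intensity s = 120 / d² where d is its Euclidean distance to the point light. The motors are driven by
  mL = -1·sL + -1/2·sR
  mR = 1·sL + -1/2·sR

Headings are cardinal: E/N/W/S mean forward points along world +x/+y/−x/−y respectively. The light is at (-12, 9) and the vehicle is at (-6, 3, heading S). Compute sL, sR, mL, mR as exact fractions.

left sensor world pos  = (-3, 1); dL² = 145
right sensor world pos = (-9, 1); dR² = 73
sL = 120/145 = 24/29
sR = 120/73 = 120/73
mL = -1·sL + -1/2·sR = -3492/2117
mR = 1·sL + -1/2·sR = 12/2117

24/29 120/73 -3492/2117 12/2117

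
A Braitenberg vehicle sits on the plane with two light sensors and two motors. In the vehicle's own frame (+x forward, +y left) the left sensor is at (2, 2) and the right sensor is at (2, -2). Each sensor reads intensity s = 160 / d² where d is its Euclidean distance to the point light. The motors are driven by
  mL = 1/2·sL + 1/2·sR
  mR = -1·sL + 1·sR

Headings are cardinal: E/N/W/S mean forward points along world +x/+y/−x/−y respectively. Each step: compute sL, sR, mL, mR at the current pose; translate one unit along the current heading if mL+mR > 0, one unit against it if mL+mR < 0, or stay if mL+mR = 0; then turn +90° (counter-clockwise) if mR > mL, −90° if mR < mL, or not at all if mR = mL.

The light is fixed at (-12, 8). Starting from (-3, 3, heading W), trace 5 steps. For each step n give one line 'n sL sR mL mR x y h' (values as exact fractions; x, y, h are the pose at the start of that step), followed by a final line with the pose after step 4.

0 80/49 80/29 3120/1421 1600/1421 -3 3 W
1 32/9 160/109 2464/981 -2048/981 -4 3 N
2 20/13 20/17 300/221 -80/221 -4 4 E
3 160/157 32/17 3872/2669 2304/2669 -3 4 S
4 80/49 80/29 3120/1421 1600/1421 -3 3 W
final -4 3 N

n=0: pose=(-3,3,W); sL=80/49, sR=80/29; mL=3120/1421, mR=1600/1421; mL+mR=4720/1421 → advance +1; mR−mL=-1520/1421 → turn -1·90°
n=1: pose=(-4,3,N); sL=32/9, sR=160/109; mL=2464/981, mR=-2048/981; mL+mR=416/981 → advance +1; mR−mL=-1504/327 → turn -1·90°
n=2: pose=(-4,4,E); sL=20/13, sR=20/17; mL=300/221, mR=-80/221; mL+mR=220/221 → advance +1; mR−mL=-380/221 → turn -1·90°
n=3: pose=(-3,4,S); sL=160/157, sR=32/17; mL=3872/2669, mR=2304/2669; mL+mR=6176/2669 → advance +1; mR−mL=-1568/2669 → turn -1·90°
n=4: pose=(-3,3,W); sL=80/49, sR=80/29; mL=3120/1421, mR=1600/1421; mL+mR=4720/1421 → advance +1; mR−mL=-1520/1421 → turn -1·90°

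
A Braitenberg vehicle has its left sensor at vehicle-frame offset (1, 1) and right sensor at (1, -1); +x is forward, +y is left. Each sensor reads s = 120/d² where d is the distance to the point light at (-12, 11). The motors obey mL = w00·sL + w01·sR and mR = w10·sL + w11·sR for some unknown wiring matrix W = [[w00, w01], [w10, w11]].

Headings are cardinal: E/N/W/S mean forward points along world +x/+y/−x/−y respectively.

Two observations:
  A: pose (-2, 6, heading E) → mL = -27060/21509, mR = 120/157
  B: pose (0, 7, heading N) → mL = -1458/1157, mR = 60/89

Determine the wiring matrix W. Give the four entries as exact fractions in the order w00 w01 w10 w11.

obs A: pose=(-2,6,E) → sL=120/137, sR=120/157, mL=-27060/21509, mR=120/157
obs B: pose=(0,7,N) → sL=12/13, sR=60/89, mL=-1458/1157, mR=60/89
sensor matrix S = [[120/137, 120/157], [12/13, 60/89]]; det S = -2862720/24885913
solve [mL_A; mL_B] = S·[w00; w01] and [mR_A; mR_B] = S·[w10; w11]:
  w00 = -1, w01 = -1/2, w10 = 0, w11 = 1

-1 -1/2 0 1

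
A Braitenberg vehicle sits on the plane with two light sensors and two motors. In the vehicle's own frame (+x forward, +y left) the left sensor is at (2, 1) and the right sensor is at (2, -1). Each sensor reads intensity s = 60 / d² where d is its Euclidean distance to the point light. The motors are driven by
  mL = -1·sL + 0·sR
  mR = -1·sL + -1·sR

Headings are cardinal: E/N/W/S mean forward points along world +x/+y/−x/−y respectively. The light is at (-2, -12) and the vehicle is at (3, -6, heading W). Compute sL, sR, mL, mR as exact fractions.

30/17 30/29 -30/17 -1380/493

left sensor world pos  = (1, -7); dL² = 34
right sensor world pos = (1, -5); dR² = 58
sL = 60/34 = 30/17
sR = 60/58 = 30/29
mL = -1·sL + 0·sR = -30/17
mR = -1·sL + -1·sR = -1380/493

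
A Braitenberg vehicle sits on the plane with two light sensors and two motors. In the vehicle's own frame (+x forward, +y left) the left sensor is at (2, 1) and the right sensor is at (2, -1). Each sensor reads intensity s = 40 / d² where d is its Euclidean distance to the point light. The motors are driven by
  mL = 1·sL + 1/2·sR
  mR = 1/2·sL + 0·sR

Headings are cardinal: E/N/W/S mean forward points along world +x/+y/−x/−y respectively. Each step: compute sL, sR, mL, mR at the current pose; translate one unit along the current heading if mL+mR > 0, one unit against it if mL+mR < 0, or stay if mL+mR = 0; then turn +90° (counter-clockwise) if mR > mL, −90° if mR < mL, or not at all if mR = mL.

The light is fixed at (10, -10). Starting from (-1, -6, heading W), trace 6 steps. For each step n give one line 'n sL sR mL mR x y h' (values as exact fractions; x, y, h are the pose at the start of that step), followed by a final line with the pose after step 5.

n=0: pose=(-1,-6,W); sL=20/89, sR=20/97; mL=2830/8633, mR=10/89; mL+mR=3800/8633 → advance +1; mR−mL=-1860/8633 → turn -1·90°
n=1: pose=(-2,-6,N); sL=8/41, sR=40/157; mL=2076/6437, mR=4/41; mL+mR=2704/6437 → advance +1; mR−mL=-1448/6437 → turn -1·90°
n=2: pose=(-2,-5,E); sL=5/17, sR=10/29; mL=230/493, mR=5/34; mL+mR=605/986 → advance +1; mR−mL=-315/986 → turn -1·90°
n=3: pose=(-1,-5,S); sL=40/109, sR=40/153; mL=8300/16677, mR=20/109; mL+mR=11360/16677 → advance +1; mR−mL=-5240/16677 → turn -1·90°
n=4: pose=(-1,-6,W); sL=20/89, sR=20/97; mL=2830/8633, mR=10/89; mL+mR=3800/8633 → advance +1; mR−mL=-1860/8633 → turn -1·90°
n=5: pose=(-2,-6,N); sL=8/41, sR=40/157; mL=2076/6437, mR=4/41; mL+mR=2704/6437 → advance +1; mR−mL=-1448/6437 → turn -1·90°

0 20/89 20/97 2830/8633 10/89 -1 -6 W
1 8/41 40/157 2076/6437 4/41 -2 -6 N
2 5/17 10/29 230/493 5/34 -2 -5 E
3 40/109 40/153 8300/16677 20/109 -1 -5 S
4 20/89 20/97 2830/8633 10/89 -1 -6 W
5 8/41 40/157 2076/6437 4/41 -2 -6 N
final -2 -5 E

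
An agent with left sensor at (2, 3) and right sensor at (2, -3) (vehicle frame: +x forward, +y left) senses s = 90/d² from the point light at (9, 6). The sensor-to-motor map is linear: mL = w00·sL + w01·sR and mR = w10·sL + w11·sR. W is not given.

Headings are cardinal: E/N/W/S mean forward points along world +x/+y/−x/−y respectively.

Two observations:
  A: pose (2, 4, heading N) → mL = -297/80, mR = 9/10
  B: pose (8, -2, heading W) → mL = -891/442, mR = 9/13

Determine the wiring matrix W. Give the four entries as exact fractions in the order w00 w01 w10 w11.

obs A: pose=(2,4,N) → sL=9/10, sR=45/8, mL=-297/80, mR=9/10
obs B: pose=(8,-2,W) → sL=9/13, sR=45/17, mL=-891/442, mR=9/13
sensor matrix S = [[9/10, 45/8], [9/13, 45/17]]; det S = -2673/1768
solve [mL_A; mL_B] = S·[w00; w01] and [mR_A; mR_B] = S·[w10; w11]:
  w00 = -1, w01 = -1/2, w10 = 1, w11 = 0

-1 -1/2 1 0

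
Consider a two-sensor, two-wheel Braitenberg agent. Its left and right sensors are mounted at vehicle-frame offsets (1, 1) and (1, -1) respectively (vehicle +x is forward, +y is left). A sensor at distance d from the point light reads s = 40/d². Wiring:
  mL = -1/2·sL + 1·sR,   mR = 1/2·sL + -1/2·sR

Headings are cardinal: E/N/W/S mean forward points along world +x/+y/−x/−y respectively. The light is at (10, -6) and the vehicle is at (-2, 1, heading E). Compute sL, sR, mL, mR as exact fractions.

8/37 40/157 852/5809 -112/5809

left sensor world pos  = (-1, 2); dL² = 185
right sensor world pos = (-1, 0); dR² = 157
sL = 40/185 = 8/37
sR = 40/157 = 40/157
mL = -1/2·sL + 1·sR = 852/5809
mR = 1/2·sL + -1/2·sR = -112/5809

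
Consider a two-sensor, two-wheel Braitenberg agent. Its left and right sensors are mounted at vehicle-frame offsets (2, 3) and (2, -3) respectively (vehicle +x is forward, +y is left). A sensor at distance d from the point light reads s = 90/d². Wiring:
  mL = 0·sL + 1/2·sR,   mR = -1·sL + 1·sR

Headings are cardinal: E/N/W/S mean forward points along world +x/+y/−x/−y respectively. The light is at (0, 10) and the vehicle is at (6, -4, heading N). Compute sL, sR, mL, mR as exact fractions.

10/17 2/5 1/5 -16/85

left sensor world pos  = (3, -2); dL² = 153
right sensor world pos = (9, -2); dR² = 225
sL = 90/153 = 10/17
sR = 90/225 = 2/5
mL = 0·sL + 1/2·sR = 1/5
mR = -1·sL + 1·sR = -16/85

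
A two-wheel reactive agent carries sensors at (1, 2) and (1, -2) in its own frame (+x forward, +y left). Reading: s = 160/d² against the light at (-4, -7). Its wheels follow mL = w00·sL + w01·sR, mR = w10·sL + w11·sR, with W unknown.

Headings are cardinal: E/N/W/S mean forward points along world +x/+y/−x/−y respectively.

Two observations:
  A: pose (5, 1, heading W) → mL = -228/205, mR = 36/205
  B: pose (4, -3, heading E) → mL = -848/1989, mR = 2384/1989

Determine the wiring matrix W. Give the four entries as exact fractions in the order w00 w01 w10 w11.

obs A: pose=(5,1,W) → sL=8/5, sR=40/41, mL=-228/205, mR=36/205
obs B: pose=(4,-3,E) → sL=160/117, sR=32/17, mL=-848/1989, mR=2384/1989
sensor matrix S = [[8/5, 40/41], [160/117, 32/17]]; det S = 684032/407745
solve [mL_A; mL_B] = S·[w00; w01] and [mR_A; mR_B] = S·[w10; w11]:
  w00 = -1, w01 = 1/2, w10 = -1/2, w11 = 1

-1 1/2 -1/2 1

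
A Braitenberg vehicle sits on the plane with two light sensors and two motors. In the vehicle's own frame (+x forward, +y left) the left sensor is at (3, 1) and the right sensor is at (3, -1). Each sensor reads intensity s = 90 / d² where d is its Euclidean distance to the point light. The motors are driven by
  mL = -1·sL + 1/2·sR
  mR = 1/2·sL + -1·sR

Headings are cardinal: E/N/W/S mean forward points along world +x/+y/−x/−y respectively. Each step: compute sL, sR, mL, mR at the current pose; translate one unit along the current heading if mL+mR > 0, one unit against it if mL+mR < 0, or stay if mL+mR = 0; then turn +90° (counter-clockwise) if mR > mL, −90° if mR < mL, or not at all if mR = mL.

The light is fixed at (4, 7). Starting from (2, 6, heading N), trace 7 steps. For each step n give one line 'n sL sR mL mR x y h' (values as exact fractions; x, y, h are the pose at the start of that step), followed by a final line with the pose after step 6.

n=0: pose=(2,6,N); sL=90/13, sR=18; mL=27/13, mR=-189/13; mL+mR=-162/13 → advance -1; mR−mL=-216/13 → turn -1·90°
n=1: pose=(2,5,E); sL=45, sR=9; mL=-81/2, mR=27/2; mL+mR=-27 → advance -1; mR−mL=54 → turn +1·90°
n=2: pose=(1,5,N); sL=90/17, sR=18; mL=63/17, mR=-261/17; mL+mR=-198/17 → advance -1; mR−mL=-324/17 → turn -1·90°
n=3: pose=(1,4,E); sL=45/2, sR=45/8; mL=-315/16, mR=45/8; mL+mR=-225/16 → advance -1; mR−mL=405/16 → turn +1·90°
n=4: pose=(0,4,N); sL=18/5, sR=10; mL=7/5, mR=-41/5; mL+mR=-34/5 → advance -1; mR−mL=-48/5 → turn -1·90°
n=5: pose=(0,3,E); sL=9, sR=45/13; mL=-189/26, mR=27/26; mL+mR=-81/13 → advance -1; mR−mL=108/13 → turn +1·90°
n=6: pose=(-1,3,N); sL=90/37, sR=90/17; mL=135/629, mR=-2565/629; mL+mR=-2430/629 → advance -1; mR−mL=-2700/629 → turn -1·90°

0 90/13 18 27/13 -189/13 2 6 N
1 45 9 -81/2 27/2 2 5 E
2 90/17 18 63/17 -261/17 1 5 N
3 45/2 45/8 -315/16 45/8 1 4 E
4 18/5 10 7/5 -41/5 0 4 N
5 9 45/13 -189/26 27/26 0 3 E
6 90/37 90/17 135/629 -2565/629 -1 3 N
final -1 2 E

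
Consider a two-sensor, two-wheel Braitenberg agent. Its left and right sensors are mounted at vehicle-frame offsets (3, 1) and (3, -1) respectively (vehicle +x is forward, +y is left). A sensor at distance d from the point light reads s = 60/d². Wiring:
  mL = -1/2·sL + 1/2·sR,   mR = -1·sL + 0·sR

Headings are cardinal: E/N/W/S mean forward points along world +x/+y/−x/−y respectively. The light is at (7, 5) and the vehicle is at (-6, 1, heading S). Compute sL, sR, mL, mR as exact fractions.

60/193 12/49 -312/9457 -60/193

left sensor world pos  = (-5, -2); dL² = 193
right sensor world pos = (-7, -2); dR² = 245
sL = 60/193 = 60/193
sR = 60/245 = 12/49
mL = -1/2·sL + 1/2·sR = -312/9457
mR = -1·sL + 0·sR = -60/193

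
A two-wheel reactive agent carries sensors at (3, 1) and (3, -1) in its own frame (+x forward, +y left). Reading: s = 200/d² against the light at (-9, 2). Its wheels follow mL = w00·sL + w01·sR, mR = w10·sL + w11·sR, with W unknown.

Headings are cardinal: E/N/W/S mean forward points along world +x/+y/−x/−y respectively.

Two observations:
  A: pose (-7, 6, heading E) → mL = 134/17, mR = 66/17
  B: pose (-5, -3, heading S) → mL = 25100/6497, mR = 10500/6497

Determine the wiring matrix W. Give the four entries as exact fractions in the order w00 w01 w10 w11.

1/2 1 -1/2 1

obs A: pose=(-7,6,E) → sL=4, sR=100/17, mL=134/17, mR=66/17
obs B: pose=(-5,-3,S) → sL=200/89, sR=200/73, mL=25100/6497, mR=10500/6497
sensor matrix S = [[4, 100/17], [200/89, 200/73]]; det S = -249600/110449
solve [mL_A; mL_B] = S·[w00; w01] and [mR_A; mR_B] = S·[w10; w11]:
  w00 = 1/2, w01 = 1, w10 = -1/2, w11 = 1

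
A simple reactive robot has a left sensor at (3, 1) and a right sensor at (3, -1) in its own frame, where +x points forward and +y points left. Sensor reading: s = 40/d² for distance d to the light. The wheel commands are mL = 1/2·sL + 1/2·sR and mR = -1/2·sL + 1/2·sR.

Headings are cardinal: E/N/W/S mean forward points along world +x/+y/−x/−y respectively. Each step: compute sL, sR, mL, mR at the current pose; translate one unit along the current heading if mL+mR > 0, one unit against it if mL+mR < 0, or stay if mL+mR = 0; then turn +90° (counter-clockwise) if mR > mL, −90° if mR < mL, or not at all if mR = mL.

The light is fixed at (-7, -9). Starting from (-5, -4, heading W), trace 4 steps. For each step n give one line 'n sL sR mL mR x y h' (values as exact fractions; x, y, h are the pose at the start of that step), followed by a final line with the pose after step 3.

0 40/17 40/37 1080/629 -400/629 -5 -4 W
1 5/8 10/17 165/272 -5/272 -6 -4 N
2 8/13 40/41 424/533 96/533 -6 -3 E
3 20/9 4 28/9 8/9 -5 -3 S
final -5 -4 W

n=0: pose=(-5,-4,W); sL=40/17, sR=40/37; mL=1080/629, mR=-400/629; mL+mR=40/37 → advance +1; mR−mL=-40/17 → turn -1·90°
n=1: pose=(-6,-4,N); sL=5/8, sR=10/17; mL=165/272, mR=-5/272; mL+mR=10/17 → advance +1; mR−mL=-5/8 → turn -1·90°
n=2: pose=(-6,-3,E); sL=8/13, sR=40/41; mL=424/533, mR=96/533; mL+mR=40/41 → advance +1; mR−mL=-8/13 → turn -1·90°
n=3: pose=(-5,-3,S); sL=20/9, sR=4; mL=28/9, mR=8/9; mL+mR=4 → advance +1; mR−mL=-20/9 → turn -1·90°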